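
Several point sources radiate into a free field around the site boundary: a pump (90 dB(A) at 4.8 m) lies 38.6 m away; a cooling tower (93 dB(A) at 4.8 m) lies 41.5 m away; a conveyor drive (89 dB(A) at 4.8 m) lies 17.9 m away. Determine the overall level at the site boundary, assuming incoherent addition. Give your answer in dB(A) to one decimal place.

80.0 dB(A)

Apply inverse-square spreading to bring every level to the receiver, then sum 10^(L/10).
pump: 90 − 20·log₁₀(38.6/4.8) = 90 − 18.11 = 71.89 dB(A).
cooling tower: 93 − 20·log₁₀(41.5/4.8) = 93 − 18.74 = 74.26 dB(A).
conveyor drive: 89 − 20·log₁₀(17.9/4.8) = 89 − 11.43 = 77.57 dB(A).
Σ 10^(L/10) = 9.927e+07 → L_total = 10·log₁₀(9.927e+07) = 79.97 dB(A).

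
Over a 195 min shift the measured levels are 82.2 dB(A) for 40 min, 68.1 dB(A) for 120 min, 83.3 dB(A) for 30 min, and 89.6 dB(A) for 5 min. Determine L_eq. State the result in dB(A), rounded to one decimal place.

79.7 dB(A)

L_eq = 10·log₁₀[(1/T)·Σ tᵢ·10^(Lᵢ/10)] with T = 195 min.
Σ tᵢ·10^(Lᵢ/10) = 40·10^(82.2/10) + 120·10^(68.1/10) + 30·10^(83.3/10) + 5·10^(89.6/10) = 1.839e+10.
L_eq = 10·log₁₀(1.839e+10/195) = 79.74 dB(A).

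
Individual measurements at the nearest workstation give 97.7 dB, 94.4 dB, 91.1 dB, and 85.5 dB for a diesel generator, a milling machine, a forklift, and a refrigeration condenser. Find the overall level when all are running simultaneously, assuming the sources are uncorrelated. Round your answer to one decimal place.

Incoherent sources combine by intensity addition: L_total = 10·log₁₀(Σ 10^(L_i/10)).
Σ 10^(L/10) = 10^(97.7/10) + 10^(94.4/10) + 10^(91.1/10) + 10^(85.5/10) = 1.029e+10.
L_total = 10·log₁₀(1.029e+10) = 100.12 dB.

100.1 dB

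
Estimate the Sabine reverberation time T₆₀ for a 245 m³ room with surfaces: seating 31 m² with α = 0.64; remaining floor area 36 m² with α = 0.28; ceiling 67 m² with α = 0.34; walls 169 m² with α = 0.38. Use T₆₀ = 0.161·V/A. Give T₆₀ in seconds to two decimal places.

Summing Sᵢαᵢ: 31·0.64 + 36·0.28 + 67·0.34 + 169·0.38 = 116.92 m².
T₆₀ = 0.161·V/A = 0.161·245/116.92 = 0.337 s.

0.34 s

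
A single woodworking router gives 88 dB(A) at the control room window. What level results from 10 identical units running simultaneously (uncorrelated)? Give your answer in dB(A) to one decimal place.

98.0 dB(A)

N identical incoherent sources raise the level by 10·log₁₀ N.
L_total = 88 + 10·log₁₀(10) = 88 + 10.000 = 98.00 dB(A).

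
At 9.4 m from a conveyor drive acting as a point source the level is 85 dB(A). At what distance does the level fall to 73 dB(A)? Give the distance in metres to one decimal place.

Point-source spreading drops the level by 20·log₁₀(r₂/r₁); inverting, r₂/r₁ = 10^(ΔL/20).
r₂ = 9.4·10^((85−73)/20) = 9.4·10^(12.0/20) = 37.42 m.

37.4 m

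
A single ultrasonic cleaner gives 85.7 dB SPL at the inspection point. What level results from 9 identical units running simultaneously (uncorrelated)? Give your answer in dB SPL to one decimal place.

N identical incoherent sources raise the level by 10·log₁₀ N.
L_total = 85.7 + 10·log₁₀(9) = 85.7 + 9.542 = 95.24 dB SPL.

95.2 dB SPL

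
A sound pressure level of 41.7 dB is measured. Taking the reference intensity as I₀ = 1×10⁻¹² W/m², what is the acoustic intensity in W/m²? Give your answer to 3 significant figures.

1.48e-08 W/m²

I/I₀ = 10^(41.7/10) = 1.479e+04, so I = 1.479e+04 × 10⁻¹² W/m².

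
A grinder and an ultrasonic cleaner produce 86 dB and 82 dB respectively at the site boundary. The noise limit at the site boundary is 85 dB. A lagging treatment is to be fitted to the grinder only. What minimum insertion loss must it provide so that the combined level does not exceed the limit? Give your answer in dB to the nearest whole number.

4 dB

Fixed contribution from the other source: Σ 10^(L/10) = 10^(82/10) = 1.585e+08 (82.00 dB).
To meet 85 dB overall, the treated grinder may contribute at most 10^(85/10) − 1.585e+08 = 1.577e+08, i.e. 81.98 dB.
So the grinder must be reduced from 86 to 81.98 dB: IL = 4.02 dB.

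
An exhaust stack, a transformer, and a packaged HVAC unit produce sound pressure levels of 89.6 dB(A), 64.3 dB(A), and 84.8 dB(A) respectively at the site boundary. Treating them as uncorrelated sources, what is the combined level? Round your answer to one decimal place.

90.9 dB(A)

Incoherent sources combine by intensity addition: L_total = 10·log₁₀(Σ 10^(L_i/10)).
Σ 10^(L/10) = 10^(89.6/10) + 10^(64.3/10) + 10^(84.8/10) = 1.217e+09.
L_total = 10·log₁₀(1.217e+09) = 90.85 dB(A).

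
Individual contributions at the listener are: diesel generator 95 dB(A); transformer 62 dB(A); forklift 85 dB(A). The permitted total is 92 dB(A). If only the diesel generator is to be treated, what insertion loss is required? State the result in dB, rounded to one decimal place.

Fixed contribution from the other sources: Σ 10^(L/10) = 10^(62/10) + 10^(85/10) = 3.178e+08 (85.02 dB(A)).
To meet 92 dB(A) overall, the treated diesel generator may contribute at most 10^(92/10) − 3.178e+08 = 1.267e+09, i.e. 91.03 dB(A).
Required insertion loss = 95 − 91.03 = 3.97 dB.

4.0 dB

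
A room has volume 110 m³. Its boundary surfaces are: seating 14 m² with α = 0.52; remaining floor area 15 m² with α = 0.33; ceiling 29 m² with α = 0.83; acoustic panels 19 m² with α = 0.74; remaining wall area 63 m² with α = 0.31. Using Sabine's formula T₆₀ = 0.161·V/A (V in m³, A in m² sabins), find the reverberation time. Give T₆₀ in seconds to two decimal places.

Total absorption A = 14·0.52 + 15·0.33 + 29·0.83 + 19·0.74 + 63·0.31 = 69.89 m² sabins.
T₆₀ = 0.161·V/A = 0.161·110/69.89 = 0.253 s.

0.25 s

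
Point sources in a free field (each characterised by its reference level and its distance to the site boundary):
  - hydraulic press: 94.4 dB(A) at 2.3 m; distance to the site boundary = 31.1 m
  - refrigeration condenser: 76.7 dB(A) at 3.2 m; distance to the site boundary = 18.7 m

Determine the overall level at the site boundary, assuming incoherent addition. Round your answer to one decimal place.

72.2 dB(A)

Apply inverse-square spreading to bring every level to the receiver, then sum 10^(L/10).
hydraulic press: 94.4 − 20·log₁₀(31.1/2.3) = 94.4 − 22.62 = 71.78 dB(A).
refrigeration condenser: 76.7 − 20·log₁₀(18.7/3.2) = 76.7 − 15.33 = 61.37 dB(A).
Σ 10^(L/10) = 1.643e+07 → L_total = 10·log₁₀(1.643e+07) = 72.16 dB(A).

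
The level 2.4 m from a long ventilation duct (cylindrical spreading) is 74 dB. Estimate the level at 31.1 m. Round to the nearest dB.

Cylindrical spreading from a line source gives a 10·log₁₀(r₂/r₁) drop.
L₂ = 74 − 10·log₁₀(31.1/2.4) = 74 − 11.125 = 62.87 dB.

63 dB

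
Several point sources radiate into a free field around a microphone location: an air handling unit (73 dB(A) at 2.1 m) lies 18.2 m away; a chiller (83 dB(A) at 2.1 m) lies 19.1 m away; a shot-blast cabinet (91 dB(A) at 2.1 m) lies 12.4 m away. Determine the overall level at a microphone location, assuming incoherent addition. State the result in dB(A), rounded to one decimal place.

75.9 dB(A)

First find each source's level at the receiver (point-source: −20·log₁₀(r/r_ref)), then combine on an intensity basis.
air handling unit: 73 − 20·log₁₀(18.2/2.1) = 73 − 18.76 = 54.24 dB(A).
chiller: 83 − 20·log₁₀(19.1/2.1) = 83 − 19.18 = 63.82 dB(A).
shot-blast cabinet: 91 − 20·log₁₀(12.4/2.1) = 91 − 15.42 = 75.58 dB(A).
Σ 10^(L/10) = 3.878e+07 → L_total = 10·log₁₀(3.878e+07) = 75.89 dB(A).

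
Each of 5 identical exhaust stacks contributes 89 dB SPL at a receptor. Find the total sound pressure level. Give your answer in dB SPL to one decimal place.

L_total = L₁ + 10·log₁₀ N for N identical incoherent sources.
L_total = 89 + 10·log₁₀(5) = 89 + 6.990 = 95.99 dB SPL.

96.0 dB SPL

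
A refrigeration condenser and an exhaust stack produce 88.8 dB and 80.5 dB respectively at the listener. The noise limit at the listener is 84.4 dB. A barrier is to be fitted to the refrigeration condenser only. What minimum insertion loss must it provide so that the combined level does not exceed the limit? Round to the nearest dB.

7 dB

Fixed contribution from the other source: Σ 10^(L/10) = 10^(80.5/10) = 1.122e+08 (80.50 dB).
The limit corresponds to 10^(84.4/10) = 2.754e+08; subtracting the fixed part leaves 1.632e+08 for the refrigeration condenser, i.e. 82.13 dB.
Required insertion loss = 88.8 − 82.13 = 6.67 dB.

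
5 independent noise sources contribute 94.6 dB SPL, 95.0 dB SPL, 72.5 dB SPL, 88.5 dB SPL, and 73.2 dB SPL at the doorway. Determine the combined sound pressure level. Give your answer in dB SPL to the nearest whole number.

98 dB SPL

Incoherent sources combine by intensity addition: L_total = 10·log₁₀(Σ 10^(L_i/10)).
Σ 10^(L/10) = 10^(94.6/10) + 10^(95.0/10) + 10^(72.5/10) + 10^(88.5/10) + 10^(73.2/10) = 6.793e+09.
L_total = 10·log₁₀(6.793e+09) = 98.32 dB SPL.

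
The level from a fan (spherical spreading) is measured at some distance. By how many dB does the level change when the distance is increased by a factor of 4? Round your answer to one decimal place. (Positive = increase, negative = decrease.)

-12.0 dB

A point source loses 6 dB per doubling of distance; generally ΔL = −20·log₁₀(r₂/r₁).
ΔL = −20·log₁₀(4) = -12.04 dB.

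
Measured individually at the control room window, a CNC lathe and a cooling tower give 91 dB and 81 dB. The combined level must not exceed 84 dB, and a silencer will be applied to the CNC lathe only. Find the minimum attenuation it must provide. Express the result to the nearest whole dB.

10 dB

The untreated sources together contribute 10^(81/10) = 1.259e+08, i.e. 81.00 dB.
The limit corresponds to 10^(84/10) = 2.512e+08; subtracting the fixed part leaves 1.253e+08 for the CNC lathe, i.e. 80.98 dB.
Required insertion loss = 91 − 80.98 = 10.02 dB.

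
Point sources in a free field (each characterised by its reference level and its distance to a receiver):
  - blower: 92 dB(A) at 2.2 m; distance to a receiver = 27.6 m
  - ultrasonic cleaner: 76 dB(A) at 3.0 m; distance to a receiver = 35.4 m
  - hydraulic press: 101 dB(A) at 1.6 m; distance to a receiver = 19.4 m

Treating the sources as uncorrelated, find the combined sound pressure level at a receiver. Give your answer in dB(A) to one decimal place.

79.8 dB(A)

Propagate each source to the receiver with L = L_ref − 20·log₁₀(r/r_ref), then add intensities.
blower: 92 − 20·log₁₀(27.6/2.2) = 92 − 21.97 = 70.03 dB(A).
ultrasonic cleaner: 76 − 20·log₁₀(35.4/3.0) = 76 − 21.44 = 54.56 dB(A).
hydraulic press: 101 − 20·log₁₀(19.4/1.6) = 101 − 21.67 = 79.33 dB(A).
Σ 10^(L/10) = 9.599e+07 → L_total = 10·log₁₀(9.599e+07) = 79.82 dB(A).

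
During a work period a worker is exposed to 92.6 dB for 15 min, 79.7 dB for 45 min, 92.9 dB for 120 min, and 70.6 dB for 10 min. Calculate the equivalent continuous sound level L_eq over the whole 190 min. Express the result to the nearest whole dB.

91 dB

L_eq = 10·log₁₀[(1/T)·Σ tᵢ·10^(Lᵢ/10)] with T = 190 min.
Σ tᵢ·10^(Lᵢ/10) = 15·10^(92.6/10) + 45·10^(79.7/10) + 120·10^(92.9/10) + 10·10^(70.6/10) = 2.656e+11.
L_eq = 10·log₁₀(2.656e+11/190) = 91.45 dB.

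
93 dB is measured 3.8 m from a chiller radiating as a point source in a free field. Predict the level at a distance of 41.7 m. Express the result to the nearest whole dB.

For a point source, L₂ = L₁ − 20·log₁₀(r₂/r₁).
L₂ = 93 − 20·log₁₀(41.7/3.8) = 93 − 20.807 = 72.19 dB.

72 dB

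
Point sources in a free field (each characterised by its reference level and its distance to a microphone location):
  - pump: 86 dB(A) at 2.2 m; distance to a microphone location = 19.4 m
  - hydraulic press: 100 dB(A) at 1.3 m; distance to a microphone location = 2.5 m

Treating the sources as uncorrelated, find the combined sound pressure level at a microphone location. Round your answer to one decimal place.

Apply inverse-square spreading to bring every level to the receiver, then sum 10^(L/10).
pump: 86 − 20·log₁₀(19.4/2.2) = 86 − 18.91 = 67.09 dB(A).
hydraulic press: 100 − 20·log₁₀(2.5/1.3) = 100 − 5.68 = 94.32 dB(A).
Σ 10^(L/10) = 2.709e+09 → L_total = 10·log₁₀(2.709e+09) = 94.33 dB(A).

94.3 dB(A)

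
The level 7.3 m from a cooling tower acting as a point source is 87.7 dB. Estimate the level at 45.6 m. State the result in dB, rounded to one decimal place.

For a point source, L₂ = L₁ − 20·log₁₀(r₂/r₁).
L₂ = 87.7 − 20·log₁₀(45.6/7.3) = 87.7 − 15.913 = 71.79 dB.

71.8 dB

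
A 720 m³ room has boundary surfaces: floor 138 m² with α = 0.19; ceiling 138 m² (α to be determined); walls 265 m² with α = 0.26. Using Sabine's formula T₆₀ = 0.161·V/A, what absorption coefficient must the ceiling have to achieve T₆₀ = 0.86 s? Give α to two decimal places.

0.29

From T₆₀ = 0.161·V/A, the target T₆₀ = 0.86 s needs A = 0.161·720/0.86 = 134.79 m².
Absorption from the other surfaces = 138·0.19 + 265·0.26 = 95.12 m², so the ceiling must supply 39.67 m² over 138 m².
α = 39.67/138 = 0.287.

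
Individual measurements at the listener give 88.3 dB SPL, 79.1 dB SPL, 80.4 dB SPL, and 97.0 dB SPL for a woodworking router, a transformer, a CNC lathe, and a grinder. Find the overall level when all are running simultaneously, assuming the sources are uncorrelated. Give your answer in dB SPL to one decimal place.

For uncorrelated sources the intensities add, so convert each level to linear form, sum, and take 10·log₁₀ of the total.
Σ 10^(L/10) = 10^(88.3/10) + 10^(79.1/10) + 10^(80.4/10) + 10^(97.0/10) = 5.879e+09.
L_total = 10·log₁₀(5.879e+09) = 97.69 dB SPL.

97.7 dB SPL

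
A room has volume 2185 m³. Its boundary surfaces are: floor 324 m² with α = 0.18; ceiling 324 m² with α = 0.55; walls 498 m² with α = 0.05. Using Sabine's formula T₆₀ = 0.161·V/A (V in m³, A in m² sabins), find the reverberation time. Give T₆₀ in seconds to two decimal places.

Total absorption A = 324·0.18 + 324·0.55 + 498·0.05 = 261.42 m² sabins.
T₆₀ = 0.161·V/A = 0.161·2185/261.42 = 1.346 s.

1.35 s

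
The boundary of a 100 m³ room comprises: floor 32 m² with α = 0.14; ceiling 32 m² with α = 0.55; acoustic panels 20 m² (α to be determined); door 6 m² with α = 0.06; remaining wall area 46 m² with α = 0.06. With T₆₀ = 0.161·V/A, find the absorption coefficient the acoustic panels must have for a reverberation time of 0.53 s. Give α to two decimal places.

0.26

Required total absorption A = 0.161·100/0.53 = 30.38 m².
Absorption from the other surfaces = 32·0.14 + 32·0.55 + 6·0.06 + 46·0.06 = 25.20 m², so the acoustic panels must supply 5.18 m² over 20 m².
α = 5.18/20 = 0.259.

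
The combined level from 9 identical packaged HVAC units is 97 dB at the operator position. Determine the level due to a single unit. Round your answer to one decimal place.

Dividing the total intensity by 9 lowers the level by 10·log₁₀ 9 = 9.542 dB: L₁ = 97 − 9.542.

87.5 dB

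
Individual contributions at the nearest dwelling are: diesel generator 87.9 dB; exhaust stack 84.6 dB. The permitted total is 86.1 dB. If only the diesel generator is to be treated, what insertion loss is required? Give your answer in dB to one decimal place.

7.1 dB

Everything except the diesel generator sums to 10^(84.6/10) = 2.884e+08 in linear terms, 84.60 dB.
The limit corresponds to 10^(86.1/10) = 4.074e+08; subtracting the fixed part leaves 1.190e+08 for the diesel generator, i.e. 80.75 dB.
Required insertion loss = 87.9 − 80.75 = 7.15 dB.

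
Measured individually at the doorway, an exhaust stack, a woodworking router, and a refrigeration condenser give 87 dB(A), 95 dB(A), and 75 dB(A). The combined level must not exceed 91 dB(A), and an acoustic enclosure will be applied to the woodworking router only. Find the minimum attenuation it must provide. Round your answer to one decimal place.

6.4 dB

Everything except the woodworking router sums to 10^(87/10) + 10^(75/10) = 5.328e+08 in linear terms, 87.27 dB(A).
To meet 91 dB(A) overall, the treated woodworking router may contribute at most 10^(91/10) − 5.328e+08 = 7.261e+08, i.e. 88.61 dB(A).
Required insertion loss = 95 − 88.61 = 6.39 dB.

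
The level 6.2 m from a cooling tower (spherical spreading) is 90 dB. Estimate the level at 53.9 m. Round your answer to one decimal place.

Spherical spreading from a point source gives a 20·log₁₀(r₂/r₁) drop.
L₂ = 90 − 20·log₁₀(53.9/6.2) = 90 − 18.784 = 71.22 dB.

71.2 dB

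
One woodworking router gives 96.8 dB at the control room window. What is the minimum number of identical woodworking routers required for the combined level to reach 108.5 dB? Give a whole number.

15

N identical sources give L₁ + 10·log₁₀ N, so require 10·log₁₀ N ≥ 108.5 − 96.8 = 11.7 dB.
N ≥ 10^(11.7/10) = 14.791, so N = 15.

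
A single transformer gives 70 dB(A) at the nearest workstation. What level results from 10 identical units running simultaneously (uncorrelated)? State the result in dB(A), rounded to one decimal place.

80.0 dB(A)

L_total = L₁ + 10·log₁₀ N for N identical incoherent sources.
L_total = 70 + 10·log₁₀(10) = 70 + 10.000 = 80.00 dB(A).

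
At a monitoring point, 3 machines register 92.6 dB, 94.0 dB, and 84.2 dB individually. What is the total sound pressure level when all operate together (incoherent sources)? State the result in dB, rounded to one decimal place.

For uncorrelated sources the intensities add, so convert each level to linear form, sum, and take 10·log₁₀ of the total.
Σ 10^(L/10) = 10^(92.6/10) + 10^(94.0/10) + 10^(84.2/10) = 4.595e+09.
L_total = 10·log₁₀(4.595e+09) = 96.62 dB.

96.6 dB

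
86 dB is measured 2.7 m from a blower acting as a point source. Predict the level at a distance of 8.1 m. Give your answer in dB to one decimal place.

76.5 dB

Point-source attenuation: ΔL = 20·log₁₀(r₂/r₁) = 20·log₁₀(8.1/2.7) = 9.542 dB.
L₂ = 86 − 20·log₁₀(8.1/2.7) = 86 − 9.542 = 76.46 dB.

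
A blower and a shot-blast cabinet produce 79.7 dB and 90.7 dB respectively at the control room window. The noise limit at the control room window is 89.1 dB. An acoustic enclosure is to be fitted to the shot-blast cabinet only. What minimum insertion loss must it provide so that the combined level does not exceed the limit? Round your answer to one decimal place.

The untreated sources together contribute 10^(79.7/10) = 9.333e+07, i.e. 79.70 dB.
To meet 89.1 dB overall, the treated shot-blast cabinet may contribute at most 10^(89.1/10) − 9.333e+07 = 7.195e+08, i.e. 88.57 dB.
So the shot-blast cabinet must be reduced from 90.7 to 88.57 dB: IL = 2.13 dB.

2.1 dB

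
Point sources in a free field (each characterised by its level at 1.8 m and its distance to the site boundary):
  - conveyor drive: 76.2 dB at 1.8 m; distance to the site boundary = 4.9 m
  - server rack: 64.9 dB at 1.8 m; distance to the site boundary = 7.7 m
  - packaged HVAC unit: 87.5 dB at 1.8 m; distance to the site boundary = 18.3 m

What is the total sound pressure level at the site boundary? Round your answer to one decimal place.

70.5 dB

Propagate each source to the receiver with L = L_ref − 20·log₁₀(r/r_ref), then add intensities.
conveyor drive: 76.2 − 20·log₁₀(4.9/1.8) = 76.2 − 8.70 = 67.50 dB.
server rack: 64.9 − 20·log₁₀(7.7/1.8) = 64.9 − 12.62 = 52.28 dB.
packaged HVAC unit: 87.5 − 20·log₁₀(18.3/1.8) = 87.5 − 20.14 = 67.36 dB.
Σ 10^(L/10) = 1.123e+07 → L_total = 10·log₁₀(1.123e+07) = 70.51 dB.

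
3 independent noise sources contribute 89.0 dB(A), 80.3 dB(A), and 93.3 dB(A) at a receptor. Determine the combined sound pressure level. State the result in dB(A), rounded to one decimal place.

For uncorrelated sources the intensities add, so convert each level to linear form, sum, and take 10·log₁₀ of the total.
Σ 10^(L/10) = 10^(89.0/10) + 10^(80.3/10) + 10^(93.3/10) = 3.039e+09.
L_total = 10·log₁₀(3.039e+09) = 94.83 dB(A).

94.8 dB(A)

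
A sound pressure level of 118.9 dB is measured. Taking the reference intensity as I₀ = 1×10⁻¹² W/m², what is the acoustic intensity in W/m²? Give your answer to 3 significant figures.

0.776 W/m²

L = 10·log₁₀(I/I₀) ⇒ I = I₀·10^(L/10) = 10⁻¹² × 10^11.89.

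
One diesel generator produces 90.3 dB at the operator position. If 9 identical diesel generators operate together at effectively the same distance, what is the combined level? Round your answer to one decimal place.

99.8 dB

N identical incoherent sources raise the level by 10·log₁₀ N.
L_total = 90.3 + 10·log₁₀(9) = 90.3 + 9.542 = 99.84 dB.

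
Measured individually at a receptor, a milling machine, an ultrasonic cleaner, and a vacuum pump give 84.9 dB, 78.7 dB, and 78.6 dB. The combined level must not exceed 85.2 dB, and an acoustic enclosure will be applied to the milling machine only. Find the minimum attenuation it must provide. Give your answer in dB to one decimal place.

Fixed contribution from the other sources: Σ 10^(L/10) = 10^(78.7/10) + 10^(78.6/10) = 1.466e+08 (81.66 dB).
The limit corresponds to 10^(85.2/10) = 3.311e+08; subtracting the fixed part leaves 1.846e+08 for the milling machine, i.e. 82.66 dB.
So the milling machine must be reduced from 84.9 to 82.66 dB: IL = 2.24 dB.

2.2 dB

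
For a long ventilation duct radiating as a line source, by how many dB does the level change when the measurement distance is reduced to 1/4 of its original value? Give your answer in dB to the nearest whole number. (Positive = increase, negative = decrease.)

+6 dB

A line source loses 3 dB per doubling of distance; generally ΔL = −10·log₁₀(r₂/r₁).
ΔL = −10·log₁₀(0.25) = +6.02 dB.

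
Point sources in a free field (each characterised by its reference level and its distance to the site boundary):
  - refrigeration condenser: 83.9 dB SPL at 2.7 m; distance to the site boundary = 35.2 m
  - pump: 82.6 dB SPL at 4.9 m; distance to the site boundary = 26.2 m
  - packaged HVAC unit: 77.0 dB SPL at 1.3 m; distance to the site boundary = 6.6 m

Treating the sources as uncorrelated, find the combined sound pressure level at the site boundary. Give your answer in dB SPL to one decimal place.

69.9 dB SPL

Propagate each source to the receiver with L = L_ref − 20·log₁₀(r/r_ref), then add intensities.
refrigeration condenser: 83.9 − 20·log₁₀(35.2/2.7) = 83.9 − 22.30 = 61.60 dB SPL.
pump: 82.6 − 20·log₁₀(26.2/4.9) = 82.6 − 14.56 = 68.04 dB SPL.
packaged HVAC unit: 77.0 − 20·log₁₀(6.6/1.3) = 77.0 − 14.11 = 62.89 dB SPL.
Σ 10^(L/10) = 9.754e+06 → L_total = 10·log₁₀(9.754e+06) = 69.89 dB SPL.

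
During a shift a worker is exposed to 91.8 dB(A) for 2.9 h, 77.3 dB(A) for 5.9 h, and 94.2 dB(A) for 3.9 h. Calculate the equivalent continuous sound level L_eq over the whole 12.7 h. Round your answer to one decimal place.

L_eq = 10·log₁₀[(1/T)·Σ tᵢ·10^(Lᵢ/10)] with T = 12.7 h.
Σ tᵢ·10^(Lᵢ/10) = 2.9·10^(91.8/10) + 5.9·10^(77.3/10) + 3.9·10^(94.2/10) = 1.496e+10.
L_eq = 10·log₁₀(1.496e+10/12.7) = 90.71 dB(A).

90.7 dB(A)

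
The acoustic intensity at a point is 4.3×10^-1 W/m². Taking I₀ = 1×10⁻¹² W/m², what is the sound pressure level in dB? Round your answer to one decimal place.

L = 10·log₁₀(I/I₀) = 10·log₁₀(4.3×10^-1/10⁻¹²) = 10·log₁₀(4.3×10^11).
L = 10·(0.6335 + 11) = 116.33 dB.

116.3 dB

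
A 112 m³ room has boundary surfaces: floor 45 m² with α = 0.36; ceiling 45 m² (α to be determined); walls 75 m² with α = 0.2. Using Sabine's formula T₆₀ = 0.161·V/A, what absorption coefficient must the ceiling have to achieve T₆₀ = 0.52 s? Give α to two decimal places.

From T₆₀ = 0.161·V/A, the target T₆₀ = 0.52 s needs A = 0.161·112/0.52 = 34.68 m².
Absorption from the other surfaces = 45·0.36 + 75·0.2 = 31.20 m², so the ceiling must supply 3.48 m² over 45 m².
α = 3.48/45 = 0.077.

0.08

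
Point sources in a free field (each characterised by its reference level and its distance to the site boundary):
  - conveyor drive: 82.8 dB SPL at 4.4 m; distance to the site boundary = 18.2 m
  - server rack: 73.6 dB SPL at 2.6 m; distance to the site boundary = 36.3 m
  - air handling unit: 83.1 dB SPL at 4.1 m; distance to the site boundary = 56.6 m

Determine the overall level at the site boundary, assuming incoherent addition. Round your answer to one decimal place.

70.9 dB SPL

Apply inverse-square spreading to bring every level to the receiver, then sum 10^(L/10).
conveyor drive: 82.8 − 20·log₁₀(18.2/4.4) = 82.8 − 12.33 = 70.47 dB SPL.
server rack: 73.6 − 20·log₁₀(36.3/2.6) = 73.6 − 22.90 = 50.70 dB SPL.
air handling unit: 83.1 − 20·log₁₀(56.6/4.1) = 83.1 − 22.80 = 60.30 dB SPL.
Σ 10^(L/10) = 1.233e+07 → L_total = 10·log₁₀(1.233e+07) = 70.91 dB SPL.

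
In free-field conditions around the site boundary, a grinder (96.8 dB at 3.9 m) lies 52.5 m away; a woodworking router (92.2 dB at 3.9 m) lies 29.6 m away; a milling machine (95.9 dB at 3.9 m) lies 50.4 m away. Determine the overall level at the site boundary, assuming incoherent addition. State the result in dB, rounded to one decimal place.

78.9 dB

Apply inverse-square spreading to bring every level to the receiver, then sum 10^(L/10).
grinder: 96.8 − 20·log₁₀(52.5/3.9) = 96.8 − 22.58 = 74.22 dB.
woodworking router: 92.2 − 20·log₁₀(29.6/3.9) = 92.2 − 17.60 = 74.60 dB.
milling machine: 95.9 − 20·log₁₀(50.4/3.9) = 95.9 − 22.23 = 73.67 dB.
Σ 10^(L/10) = 7.852e+07 → L_total = 10·log₁₀(7.852e+07) = 78.95 dB.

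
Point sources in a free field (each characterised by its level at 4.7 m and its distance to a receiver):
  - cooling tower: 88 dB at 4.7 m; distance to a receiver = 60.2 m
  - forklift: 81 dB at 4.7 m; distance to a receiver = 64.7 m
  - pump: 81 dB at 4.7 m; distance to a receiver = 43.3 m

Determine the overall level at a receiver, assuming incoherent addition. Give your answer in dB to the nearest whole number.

68 dB

Propagate each source to the receiver with L = L_ref − 20·log₁₀(r/r_ref), then add intensities.
cooling tower: 88 − 20·log₁₀(60.2/4.7) = 88 − 22.15 = 65.85 dB.
forklift: 81 − 20·log₁₀(64.7/4.7) = 81 − 22.78 = 58.22 dB.
pump: 81 − 20·log₁₀(43.3/4.7) = 81 − 19.29 = 61.71 dB.
Σ 10^(L/10) = 5.994e+06 → L_total = 10·log₁₀(5.994e+06) = 67.78 dB.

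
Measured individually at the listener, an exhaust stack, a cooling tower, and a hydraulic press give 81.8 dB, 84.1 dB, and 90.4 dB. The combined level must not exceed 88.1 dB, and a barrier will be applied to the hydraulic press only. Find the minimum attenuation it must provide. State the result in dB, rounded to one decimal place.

6.6 dB

The untreated sources together contribute 10^(81.8/10) + 10^(84.1/10) = 4.084e+08, i.e. 86.11 dB.
The limit corresponds to 10^(88.1/10) = 6.457e+08; subtracting the fixed part leaves 2.373e+08 for the hydraulic press, i.e. 83.75 dB.
So the hydraulic press must be reduced from 90.4 to 83.75 dB: IL = 6.65 dB.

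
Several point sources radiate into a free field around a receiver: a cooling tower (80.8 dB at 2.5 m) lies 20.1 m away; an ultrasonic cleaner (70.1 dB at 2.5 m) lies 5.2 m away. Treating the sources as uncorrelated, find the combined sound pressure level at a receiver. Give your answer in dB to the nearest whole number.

Apply inverse-square spreading to bring every level to the receiver, then sum 10^(L/10).
cooling tower: 80.8 − 20·log₁₀(20.1/2.5) = 80.8 − 18.11 = 62.69 dB.
ultrasonic cleaner: 70.1 − 20·log₁₀(5.2/2.5) = 70.1 − 6.36 = 63.74 dB.
Σ 10^(L/10) = 4.225e+06 → L_total = 10·log₁₀(4.225e+06) = 66.26 dB.

66 dB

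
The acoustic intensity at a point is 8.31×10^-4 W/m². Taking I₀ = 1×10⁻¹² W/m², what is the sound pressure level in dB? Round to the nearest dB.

89 dB

Dividing by I₀ shifts the exponent by 12: I/I₀ = 8.31×10^8.
L = 10·(0.9196 + 8) = 89.20 dB.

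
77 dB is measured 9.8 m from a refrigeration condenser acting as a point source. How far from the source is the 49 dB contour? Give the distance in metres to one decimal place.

For a point source L₁ − L₂ = 20·log₁₀(r₂/r₁), so r₂ = r₁·10^((L₁−L₂)/20).
r₂ = 9.8·10^((77−49)/20) = 9.8·10^(28.0/20) = 246.16 m.

246.2 m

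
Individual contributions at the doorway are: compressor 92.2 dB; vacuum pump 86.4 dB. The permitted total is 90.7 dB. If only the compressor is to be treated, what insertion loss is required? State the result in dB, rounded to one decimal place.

3.5 dB

The untreated sources together contribute 10^(86.4/10) = 4.365e+08, i.e. 86.40 dB.
The limit corresponds to 10^(90.7/10) = 1.175e+09; subtracting the fixed part leaves 7.384e+08 for the compressor, i.e. 88.68 dB.
Required insertion loss = 92.2 − 88.68 = 3.52 dB.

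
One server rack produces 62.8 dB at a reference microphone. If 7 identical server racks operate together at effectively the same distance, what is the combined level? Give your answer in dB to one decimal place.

With 7 equal, uncorrelated contributions the intensity is 7× that of one unit, giving a rise of 10·log₁₀ 7.
L_total = 62.8 + 10·log₁₀(7) = 62.8 + 8.451 = 71.25 dB.

71.3 dB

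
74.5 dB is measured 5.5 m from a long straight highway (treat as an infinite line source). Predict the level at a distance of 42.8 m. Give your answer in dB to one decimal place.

Line-source attenuation: ΔL = 10·log₁₀(r₂/r₁) = 10·log₁₀(42.8/5.5) = 8.911 dB.
L₂ = 74.5 − 10·log₁₀(42.8/5.5) = 74.5 − 8.911 = 65.59 dB.

65.6 dB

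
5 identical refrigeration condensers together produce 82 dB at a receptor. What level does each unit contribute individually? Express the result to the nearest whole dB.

For N identical incoherent sources L_total = L₁ + 10·log₁₀ N, so L₁ = 82 − 10·log₁₀(5) = 82 − 6.990.

75 dB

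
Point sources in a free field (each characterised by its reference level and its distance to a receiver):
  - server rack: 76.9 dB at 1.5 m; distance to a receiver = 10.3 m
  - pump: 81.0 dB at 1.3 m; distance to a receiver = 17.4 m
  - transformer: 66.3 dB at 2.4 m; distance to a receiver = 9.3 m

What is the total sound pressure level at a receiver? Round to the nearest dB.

Propagate each source to the receiver with L = L_ref − 20·log₁₀(r/r_ref), then add intensities.
server rack: 76.9 − 20·log₁₀(10.3/1.5) = 76.9 − 16.73 = 60.17 dB.
pump: 81.0 − 20·log₁₀(17.4/1.3) = 81.0 − 22.53 = 58.47 dB.
transformer: 66.3 − 20·log₁₀(9.3/2.4) = 66.3 − 11.77 = 54.53 dB.
Σ 10^(L/10) = 2.026e+06 → L_total = 10·log₁₀(2.026e+06) = 63.07 dB.

63 dB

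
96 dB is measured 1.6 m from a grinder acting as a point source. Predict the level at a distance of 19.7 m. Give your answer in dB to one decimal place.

Spherical spreading from a point source gives a 20·log₁₀(r₂/r₁) drop.
L₂ = 96 − 20·log₁₀(19.7/1.6) = 96 − 21.807 = 74.19 dB.

74.2 dB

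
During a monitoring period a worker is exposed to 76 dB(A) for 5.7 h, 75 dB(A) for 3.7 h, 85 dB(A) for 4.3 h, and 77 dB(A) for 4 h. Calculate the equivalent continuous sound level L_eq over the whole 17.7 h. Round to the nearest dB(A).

80 dB(A)

Weight each interval's intensity by its duration and average over T = 17.7 h:
Σ tᵢ·10^(Lᵢ/10) = 5.7·10^(76/10) + 3.7·10^(75/10) + 4.3·10^(85/10) + 4·10^(77/10) = 1.904e+09.
L_eq = 10·log₁₀(1.904e+09/17.7) = 80.32 dB(A).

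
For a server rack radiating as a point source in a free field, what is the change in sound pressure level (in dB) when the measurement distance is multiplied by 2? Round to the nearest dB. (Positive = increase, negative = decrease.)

With spherical spreading the level changes by −20·log₁₀(r₂/r₁).
ΔL = −20·log₁₀(2) = -6.02 dB.

-6 dB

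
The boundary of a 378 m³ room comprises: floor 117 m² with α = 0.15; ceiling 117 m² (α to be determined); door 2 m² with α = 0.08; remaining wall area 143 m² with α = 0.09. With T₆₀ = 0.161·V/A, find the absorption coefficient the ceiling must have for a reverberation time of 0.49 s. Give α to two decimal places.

0.80

Required total absorption A = 0.161·378/0.49 = 124.20 m².
Absorption from the other surfaces = 117·0.15 + 2·0.08 + 143·0.09 = 30.58 m², so the ceiling must supply 93.62 m² over 117 m².
α = 93.62/117 = 0.800.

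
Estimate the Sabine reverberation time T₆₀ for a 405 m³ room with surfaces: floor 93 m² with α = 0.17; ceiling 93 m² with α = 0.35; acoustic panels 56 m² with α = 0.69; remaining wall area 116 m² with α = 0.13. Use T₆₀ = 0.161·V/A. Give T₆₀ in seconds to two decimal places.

0.64 s

Summing Sᵢαᵢ: 93·0.17 + 93·0.35 + 56·0.69 + 116·0.13 = 102.08 m².
T₆₀ = 0.161 × 405 / 102.08 = 0.639 s.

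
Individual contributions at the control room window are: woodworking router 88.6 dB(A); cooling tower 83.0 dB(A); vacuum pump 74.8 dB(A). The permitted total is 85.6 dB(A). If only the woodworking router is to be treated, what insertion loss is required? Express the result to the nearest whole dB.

7 dB

Fixed contribution from the other sources: Σ 10^(L/10) = 10^(83.0/10) + 10^(74.8/10) = 2.297e+08 (83.61 dB(A)).
The limit corresponds to 10^(85.6/10) = 3.631e+08; subtracting the fixed part leaves 1.334e+08 for the woodworking router, i.e. 81.25 dB(A).
So the woodworking router must be reduced from 88.6 to 81.25 dB(A): IL = 7.35 dB.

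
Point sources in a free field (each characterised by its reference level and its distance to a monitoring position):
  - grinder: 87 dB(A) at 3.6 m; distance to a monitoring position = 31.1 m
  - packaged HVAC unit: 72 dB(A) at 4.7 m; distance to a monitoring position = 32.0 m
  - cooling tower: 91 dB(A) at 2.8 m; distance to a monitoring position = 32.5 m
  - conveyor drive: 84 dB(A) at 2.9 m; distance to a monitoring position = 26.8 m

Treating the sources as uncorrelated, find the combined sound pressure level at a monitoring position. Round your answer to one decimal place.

72.9 dB(A)

Apply inverse-square spreading to bring every level to the receiver, then sum 10^(L/10).
grinder: 87 − 20·log₁₀(31.1/3.6) = 87 − 18.73 = 68.27 dB(A).
packaged HVAC unit: 72 − 20·log₁₀(32.0/4.7) = 72 − 16.66 = 55.34 dB(A).
cooling tower: 91 − 20·log₁₀(32.5/2.8) = 91 − 21.29 = 69.71 dB(A).
conveyor drive: 84 − 20·log₁₀(26.8/2.9) = 84 − 19.31 = 64.69 dB(A).
Σ 10^(L/10) = 1.934e+07 → L_total = 10·log₁₀(1.934e+07) = 72.87 dB(A).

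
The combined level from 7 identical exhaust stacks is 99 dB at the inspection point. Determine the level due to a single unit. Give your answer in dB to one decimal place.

Dividing the total intensity by 7 lowers the level by 10·log₁₀ 7 = 8.451 dB: L₁ = 99 − 8.451.

90.5 dB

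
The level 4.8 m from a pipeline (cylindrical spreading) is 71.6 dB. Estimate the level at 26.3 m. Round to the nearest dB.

Cylindrical spreading from a line source gives a 10·log₁₀(r₂/r₁) drop.
L₂ = 71.6 − 10·log₁₀(26.3/4.8) = 71.6 − 7.387 = 64.21 dB.

64 dB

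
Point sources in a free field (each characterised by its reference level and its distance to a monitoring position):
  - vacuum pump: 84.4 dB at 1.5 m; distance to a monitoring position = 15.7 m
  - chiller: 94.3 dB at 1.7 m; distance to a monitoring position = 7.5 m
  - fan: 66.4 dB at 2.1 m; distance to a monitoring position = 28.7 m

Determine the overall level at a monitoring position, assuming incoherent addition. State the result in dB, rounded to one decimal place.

81.5 dB

Propagate each source to the receiver with L = L_ref − 20·log₁₀(r/r_ref), then add intensities.
vacuum pump: 84.4 − 20·log₁₀(15.7/1.5) = 84.4 − 20.40 = 64.00 dB.
chiller: 94.3 − 20·log₁₀(7.5/1.7) = 94.3 − 12.89 = 81.41 dB.
fan: 66.4 − 20·log₁₀(28.7/2.1) = 66.4 − 22.71 = 43.69 dB.
Σ 10^(L/10) = 1.408e+08 → L_total = 10·log₁₀(1.408e+08) = 81.49 dB.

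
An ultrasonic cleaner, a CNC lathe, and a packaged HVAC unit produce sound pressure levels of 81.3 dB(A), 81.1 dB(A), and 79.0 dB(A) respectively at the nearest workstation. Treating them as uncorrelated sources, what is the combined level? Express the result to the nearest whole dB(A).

85 dB(A)

Incoherent sources combine by intensity addition: L_total = 10·log₁₀(Σ 10^(L_i/10)).
Σ 10^(L/10) = 10^(81.3/10) + 10^(81.1/10) + 10^(79.0/10) = 3.432e+08.
L_total = 10·log₁₀(3.432e+08) = 85.35 dB(A).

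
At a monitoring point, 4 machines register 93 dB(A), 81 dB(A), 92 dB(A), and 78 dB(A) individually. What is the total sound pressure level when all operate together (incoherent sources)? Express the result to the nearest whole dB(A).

Incoherent sources combine by intensity addition: L_total = 10·log₁₀(Σ 10^(L_i/10)).
Σ 10^(L/10) = 10^(93/10) + 10^(81/10) + 10^(92/10) + 10^(78/10) = 3.769e+09.
L_total = 10·log₁₀(3.769e+09) = 95.76 dB(A).

96 dB(A)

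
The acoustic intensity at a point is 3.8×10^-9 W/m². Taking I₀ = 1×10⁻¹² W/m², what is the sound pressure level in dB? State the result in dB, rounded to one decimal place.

I/I₀ = 3.8×10^-9/10⁻¹² = 3.8×10^3, and L = 10·log₁₀(I/I₀).
L = 10·(0.5798 + 3) = 35.80 dB.

35.8 dB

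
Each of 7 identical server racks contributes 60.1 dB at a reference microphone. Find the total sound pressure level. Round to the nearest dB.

With 7 equal, uncorrelated contributions the intensity is 7× that of one unit, giving a rise of 10·log₁₀ 7.
L_total = 60.1 + 10·log₁₀(7) = 60.1 + 8.451 = 68.55 dB.

69 dB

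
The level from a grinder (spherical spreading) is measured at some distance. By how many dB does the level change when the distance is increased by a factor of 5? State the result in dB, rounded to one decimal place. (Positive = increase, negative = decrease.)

Point-source spreading: ΔL = −20·log₁₀(r₂/r₁).
ΔL = −20·log₁₀(5) = -13.98 dB.

-14.0 dB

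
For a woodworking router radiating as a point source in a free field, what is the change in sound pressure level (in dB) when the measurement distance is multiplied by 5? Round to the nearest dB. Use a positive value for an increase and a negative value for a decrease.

A point source loses 6 dB per doubling of distance; generally ΔL = −20·log₁₀(r₂/r₁).
ΔL = −20·log₁₀(5) = -13.98 dB.

-14 dB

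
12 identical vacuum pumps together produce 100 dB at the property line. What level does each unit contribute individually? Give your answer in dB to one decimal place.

For N identical incoherent sources L_total = L₁ + 10·log₁₀ N, so L₁ = 100 − 10·log₁₀(12) = 100 − 10.792.

89.2 dB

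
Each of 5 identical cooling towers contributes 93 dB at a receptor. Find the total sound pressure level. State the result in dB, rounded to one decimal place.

100.0 dB

N identical incoherent sources raise the level by 10·log₁₀ N.
L_total = 93 + 10·log₁₀(5) = 93 + 6.990 = 99.99 dB.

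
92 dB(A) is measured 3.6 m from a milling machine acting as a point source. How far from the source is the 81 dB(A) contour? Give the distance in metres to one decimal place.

12.8 m

The 11.0 dB drop corresponds to a distance ratio of 10^(11.0/20) for a point source.
r₂ = 3.6·10^((92−81)/20) = 3.6·10^(11.0/20) = 12.77 m.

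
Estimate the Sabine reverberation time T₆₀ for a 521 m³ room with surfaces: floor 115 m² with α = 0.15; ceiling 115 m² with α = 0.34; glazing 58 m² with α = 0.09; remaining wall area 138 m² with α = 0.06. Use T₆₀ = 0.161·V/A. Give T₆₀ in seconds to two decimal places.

1.20 s

Summing Sᵢαᵢ: 115·0.15 + 115·0.34 + 58·0.09 + 138·0.06 = 69.85 m².
T₆₀ = 0.161·V/A = 0.161·521/69.85 = 1.201 s.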